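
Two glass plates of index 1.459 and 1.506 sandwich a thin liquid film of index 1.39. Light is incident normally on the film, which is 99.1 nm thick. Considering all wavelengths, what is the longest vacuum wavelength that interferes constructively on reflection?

At the upper boundary (n = 1.459 to n = 1.39) the reflected ray undergoes no phase shift.
Bottom surface (1.39 → 1.506): reflection off a higher-index medium gives a half-wave phase shift.
Exactly one π shift → a net half-wave offset.
With one net inversion, constructive interference in reflection requires 2 n t = (m + ½) λ.
λ = 2 n t / (m + ½). The longest wavelength is m = 0: λ = 2 × 1.39 × 99.1 / 0.500 = 551 nm.

551 nm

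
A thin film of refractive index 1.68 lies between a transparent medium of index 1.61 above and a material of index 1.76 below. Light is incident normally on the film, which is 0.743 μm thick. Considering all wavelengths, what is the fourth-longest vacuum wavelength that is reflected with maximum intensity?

Top surface (1.61 → 1.68): reflection off a higher-index medium gives a half-wave phase shift.
Ray reflecting at the bottom interface goes from n = 1.68 toward n = 1.76: a half-wave phase shift.
The two reflections carry the same phase change, so no net offset.
For maximum reflection here: 2 n t = m λ.
λ = 2 n t / m. The fourth-longest wavelength is m = 4: λ = 2 × 1.68 × 743 / 4.00 = 624 nm.

624 nm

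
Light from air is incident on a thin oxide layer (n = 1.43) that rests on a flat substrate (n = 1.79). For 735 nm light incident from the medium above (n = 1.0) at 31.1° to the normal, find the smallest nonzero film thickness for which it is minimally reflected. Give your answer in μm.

Top surface (1.0 → 1.43): reflection off a higher-index medium gives a half-wave phase shift.
Ray reflecting at the bottom interface goes from n = 1.43 toward n = 1.79: a half-wave phase shift.
The two reflections carry the same phase change, so no net offset.
For dark reflection here: 2 n t cos θ_r = (m + ½) λ.
Snell's law: 1.0 sin 31.1° = 1.43 sin θ_r → sin θ_r = 0.361, cos θ_r = 0.932.
Minimum at m = 0: t = λ / (4 n cos θ_r) = 735 / (4 × 1.43 × 0.932) = 138 nm.

0.138 μm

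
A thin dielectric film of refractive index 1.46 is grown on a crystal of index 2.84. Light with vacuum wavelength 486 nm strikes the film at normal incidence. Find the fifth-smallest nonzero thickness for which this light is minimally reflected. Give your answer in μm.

At the upper boundary (n = 1.0 to n = 1.46) the reflected ray undergoes a half-wave phase shift.
At the lower boundary (n = 1.46 to n = 2.84) the reflected ray undergoes a half-wave phase shift.
Net: no relative phase inversion (both shifts match).
With no net inversion, destructive interference in reflection requires 2 n t = (m + ½) λ.
The fifth-smallest nonzero thickness corresponds to m = 4: t = (m + ½) λ / (2 n) = 4.50 × 486 / (2 × 1.46) = 749 nm.

0.749 μm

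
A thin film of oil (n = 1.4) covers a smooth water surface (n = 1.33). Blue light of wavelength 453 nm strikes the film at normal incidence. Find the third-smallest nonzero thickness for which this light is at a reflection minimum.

485 nm

At the upper boundary (n = 1.0 to n = 1.4) the reflected ray undergoes a half-wave phase shift.
At the lower boundary (n = 1.4 to n = 1.33) the reflected ray undergoes no phase shift.
Net: one phase inversion between the two reflected rays.
So the condition for destructive reflection is 2 n t = m λ.
The third-smallest nonzero thickness corresponds to m = 3: t = m λ / (2 n) = 3.00 × 453 / (2 × 1.4) = 485 nm.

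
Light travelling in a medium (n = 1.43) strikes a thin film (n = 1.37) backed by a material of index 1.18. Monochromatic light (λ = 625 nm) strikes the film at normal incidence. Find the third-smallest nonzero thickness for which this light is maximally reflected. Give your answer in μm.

0.684 μm

At the upper boundary (n = 1.43 to n = 1.37) the reflected ray undergoes no phase shift.
Bottom surface (1.37 → 1.18): reflection off a lower-index medium gives no phase shift.
Zero or two π shifts → no net half-wave offset.
With no net inversion, constructive interference in reflection requires 2 n t = m λ.
The third-smallest nonzero thickness corresponds to m = 3: t = m λ / (2 n) = 3.00 × 625 / (2 × 1.37) = 684 nm.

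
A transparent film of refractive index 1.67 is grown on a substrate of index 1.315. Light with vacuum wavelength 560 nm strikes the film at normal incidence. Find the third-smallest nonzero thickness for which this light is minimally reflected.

503 nm

Top surface (1.0 → 1.67): reflection off a higher-index medium gives a half-wave phase shift.
Ray reflecting at the bottom interface goes from n = 1.67 toward n = 1.315: no phase shift.
The two reflections differ by half a wavelength.
With one net inversion, destructive interference in reflection requires 2 n t = m λ.
The third-smallest nonzero thickness corresponds to m = 3: t = m λ / (2 n) = 3.00 × 560 / (2 × 1.67) = 503 nm.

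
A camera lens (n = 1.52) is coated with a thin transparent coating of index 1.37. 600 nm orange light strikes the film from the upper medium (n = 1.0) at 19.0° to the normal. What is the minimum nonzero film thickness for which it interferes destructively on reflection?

113 nm

Ray reflecting at the top interface goes from n = 1.0 toward n = 1.37: a half-wave phase shift.
Ray reflecting at the bottom interface goes from n = 1.37 toward n = 1.52: a half-wave phase shift.
The two reflections carry the same phase change, so no net offset.
So the condition for destructive reflection is 2 n t cos θ_r = (m + ½) λ.
Snell's law: 1.0 sin 19.0° = 1.37 sin θ_r → sin θ_r = 0.238, cos θ_r = 0.971.
Minimum at m = 0: t = λ / (4 n cos θ_r) = 600 / (4 × 1.37 × 0.971) = 113 nm.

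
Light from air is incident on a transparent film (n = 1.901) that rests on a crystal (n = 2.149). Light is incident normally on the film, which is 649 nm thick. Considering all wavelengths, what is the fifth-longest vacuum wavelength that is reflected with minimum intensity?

548 nm

Top surface (1.0 → 1.901): reflection off a higher-index medium gives a half-wave phase shift.
Ray reflecting at the bottom interface goes from n = 1.901 toward n = 2.149: a half-wave phase shift.
The two reflections carry the same phase change, so no net offset.
With no net inversion, destructive interference in reflection requires 2 n t = (m + ½) λ.
λ = 2 n t / (m + ½). The fifth-longest wavelength is m = 4: λ = 2 × 1.901 × 649 / 4.50 = 548 nm.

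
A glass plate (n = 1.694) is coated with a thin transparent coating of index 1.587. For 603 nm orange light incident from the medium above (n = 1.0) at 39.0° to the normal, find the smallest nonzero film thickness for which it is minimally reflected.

At the upper boundary (n = 1.0 to n = 1.587) the reflected ray undergoes a half-wave phase shift.
Bottom surface (1.587 → 1.694): reflection off a higher-index medium gives a half-wave phase shift.
Net: no relative phase inversion (both shifts match).
So the condition for destructive reflection is 2 n t cos θ_r = (m + ½) λ.
Snell's law: 1.0 sin 39.0° = 1.587 sin θ_r → sin θ_r = 0.397, cos θ_r = 0.918.
Minimum at m = 0: t = λ / (4 n cos θ_r) = 603 / (4 × 1.587 × 0.918) = 103 nm.

103 nm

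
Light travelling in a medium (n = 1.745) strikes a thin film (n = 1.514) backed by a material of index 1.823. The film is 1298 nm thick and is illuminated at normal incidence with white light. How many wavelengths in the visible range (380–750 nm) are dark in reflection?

Top surface (1.745 → 1.514): reflection off a lower-index medium gives no phase shift.
At the lower boundary (n = 1.514 to n = 1.823) the reflected ray undergoes a half-wave phase shift.
The two reflections differ by half a wavelength.
For weak reflection here: 2 n t = m λ.
λ = 2 n t / m = 3930 / m nm.
m=5: 786 nm (IR); m=6: 655 nm (visible); m=7: 561 nm (visible); m=8: 491 nm (visible); m=9: 437 nm (visible); m=10: 393 nm (visible); m=11: 357 nm (UV).

5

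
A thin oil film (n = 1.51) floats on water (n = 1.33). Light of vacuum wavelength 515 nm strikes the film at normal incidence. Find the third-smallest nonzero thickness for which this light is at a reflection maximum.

426 nm

At the upper boundary (n = 1.0 to n = 1.51) the reflected ray undergoes a half-wave phase shift.
At the lower boundary (n = 1.51 to n = 1.33) the reflected ray undergoes no phase shift.
Net: one phase inversion between the two reflected rays.
For strong reflection here: 2 n t = (m + ½) λ.
The third-smallest nonzero thickness corresponds to m = 2: t = (m + ½) λ / (2 n) = 2.50 × 515 / (2 × 1.51) = 426 nm.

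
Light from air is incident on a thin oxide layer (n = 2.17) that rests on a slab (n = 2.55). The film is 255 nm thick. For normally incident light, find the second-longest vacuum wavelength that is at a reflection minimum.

738 nm

At the upper boundary (n = 1.0 to n = 2.17) the reflected ray undergoes a half-wave phase shift.
Bottom surface (2.17 → 2.55): reflection off a higher-index medium gives a half-wave phase shift.
The two reflections carry the same phase change, so no net offset.
With no net inversion, destructive interference in reflection requires 2 n t = (m + ½) λ.
λ = 2 n t / (m + ½). The second-longest wavelength is m = 1: λ = 2 × 2.17 × 255 / 1.50 = 738 nm.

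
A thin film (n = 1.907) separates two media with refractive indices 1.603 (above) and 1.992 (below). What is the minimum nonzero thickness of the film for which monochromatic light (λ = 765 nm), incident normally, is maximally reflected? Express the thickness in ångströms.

Ray reflecting at the top interface goes from n = 1.603 toward n = 1.907: a half-wave phase shift.
Ray reflecting at the bottom interface goes from n = 1.907 toward n = 1.992: a half-wave phase shift.
Net: no relative phase inversion (both shifts match).
With no net inversion, constructive interference in reflection requires 2 n t = m λ.
Minimum nonzero at m = 1: t = λ / (2 n) = 765 / (2 × 1.907) = 201 nm.

2006 Å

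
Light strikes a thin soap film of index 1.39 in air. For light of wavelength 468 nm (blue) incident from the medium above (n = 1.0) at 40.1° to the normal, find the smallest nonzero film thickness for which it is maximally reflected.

95.0 nm

Top surface (1.0 → 1.39): reflection off a higher-index medium gives a half-wave phase shift.
Ray reflecting at the bottom interface goes from n = 1.39 toward n = 1.0: no phase shift.
Net: one phase inversion between the two reflected rays.
For strong reflection here: 2 n t cos θ_r = (m + ½) λ.
Snell's law: 1.0 sin 40.1° = 1.39 sin θ_r → sin θ_r = 0.463, cos θ_r = 0.886.
Minimum at m = 0: t = λ / (4 n cos θ_r) = 468 / (4 × 1.39 × 0.886) = 95.0 nm.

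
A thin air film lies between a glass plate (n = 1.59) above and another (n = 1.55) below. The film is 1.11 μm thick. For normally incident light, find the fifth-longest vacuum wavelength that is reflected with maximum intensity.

Top surface (1.59 → 1.0): reflection off a lower-index medium gives no phase shift.
Bottom surface (1.0 → 1.55): reflection off a higher-index medium gives a half-wave phase shift.
Net: one phase inversion between the two reflected rays.
For maximum reflection here: 2 n t = (m + ½) λ.
λ = 2 n t / (m + ½). The fifth-longest wavelength is m = 4: λ = 2 × 1.0 × 1110 / 4.50 = 493 nm.

493 nm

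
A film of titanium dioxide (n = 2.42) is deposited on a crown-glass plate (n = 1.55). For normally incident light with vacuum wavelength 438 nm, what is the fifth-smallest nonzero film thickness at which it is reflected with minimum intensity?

Ray reflecting at the top interface goes from n = 1.0 toward n = 2.42: a half-wave phase shift.
At the lower boundary (n = 2.42 to n = 1.55) the reflected ray undergoes no phase shift.
Net: one phase inversion between the two reflected rays.
With one net inversion, destructive interference in reflection requires 2 n t = m λ.
The fifth-smallest nonzero thickness corresponds to m = 5: t = m λ / (2 n) = 5.00 × 438 / (2 × 2.42) = 452 nm.

452 nm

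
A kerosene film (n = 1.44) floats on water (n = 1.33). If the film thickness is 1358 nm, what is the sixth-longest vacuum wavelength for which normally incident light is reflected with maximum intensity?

711 nm

Ray reflecting at the top interface goes from n = 1.0 toward n = 1.44: a half-wave phase shift.
At the lower boundary (n = 1.44 to n = 1.33) the reflected ray undergoes no phase shift.
Net: one phase inversion between the two reflected rays.
For strong reflection here: 2 n t = (m + ½) λ.
λ = 2 n t / (m + ½). The sixth-longest wavelength is m = 5: λ = 2 × 1.44 × 1358 / 5.50 = 711 nm.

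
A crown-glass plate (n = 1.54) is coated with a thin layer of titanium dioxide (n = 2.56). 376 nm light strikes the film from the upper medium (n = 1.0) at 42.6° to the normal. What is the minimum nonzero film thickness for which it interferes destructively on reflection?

76.1 nm

At the upper boundary (n = 1.0 to n = 2.56) the reflected ray undergoes a half-wave phase shift.
Bottom surface (2.56 → 1.54): reflection off a lower-index medium gives no phase shift.
Net: one phase inversion between the two reflected rays.
With one net inversion, destructive interference in reflection requires 2 n t cos θ_r = m λ.
Snell's law: 1.0 sin 42.6° = 2.56 sin θ_r → sin θ_r = 0.264, cos θ_r = 0.964.
Minimum nonzero at m = 1: t = λ / (2 n cos θ_r) = 376 / (2 × 2.56 × 0.964) = 76.1 nm.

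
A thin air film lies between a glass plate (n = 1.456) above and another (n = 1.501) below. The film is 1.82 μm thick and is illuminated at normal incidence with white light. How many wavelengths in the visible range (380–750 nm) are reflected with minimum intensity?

5

Ray reflecting at the top interface goes from n = 1.456 toward n = 1.0: no phase shift.
At the lower boundary (n = 1.0 to n = 1.501) the reflected ray undergoes a half-wave phase shift.
The two reflections differ by half a wavelength.
For dark reflection here: 2 n t = m λ.
λ = 2 n t / m = 3640 / m nm.
m=4: 910 nm (IR); m=5: 728 nm (visible); m=6: 607 nm (visible); m=7: 520 nm (visible); m=8: 455 nm (visible); m=9: 404 nm (visible); m=10: 364 nm (UV).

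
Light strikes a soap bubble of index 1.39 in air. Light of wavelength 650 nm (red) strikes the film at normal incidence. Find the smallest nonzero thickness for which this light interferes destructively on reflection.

Ray reflecting at the top interface goes from n = 1.0 toward n = 1.39: a half-wave phase shift.
At the lower boundary (n = 1.39 to n = 1.0) the reflected ray undergoes no phase shift.
Net: one phase inversion between the two reflected rays.
So the condition for destructive reflection is 2 n t = m λ.
The smallest nonzero thickness corresponds to m = 1: t = m λ / (2 n) = 1.00 × 650 / (2 × 1.39) = 234 nm.

234 nm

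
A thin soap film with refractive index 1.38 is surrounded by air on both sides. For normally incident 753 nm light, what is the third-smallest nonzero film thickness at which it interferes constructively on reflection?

Ray reflecting at the top interface goes from n = 1.0 toward n = 1.38: a half-wave phase shift.
At the lower boundary (n = 1.38 to n = 1.0) the reflected ray undergoes no phase shift.
The two reflections differ by half a wavelength.
With one net inversion, constructive interference in reflection requires 2 n t = (m + ½) λ.
The third-smallest nonzero thickness corresponds to m = 2: t = (m + ½) λ / (2 n) = 2.50 × 753 / (2 × 1.38) = 682 nm.

682 nm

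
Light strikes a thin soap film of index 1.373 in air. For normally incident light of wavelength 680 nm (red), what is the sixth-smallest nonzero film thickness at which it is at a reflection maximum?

1362 nm

Ray reflecting at the top interface goes from n = 1.0 toward n = 1.373: a half-wave phase shift.
Bottom surface (1.373 → 1.0): reflection off a lower-index medium gives no phase shift.
The two reflections differ by half a wavelength.
For strong reflection here: 2 n t = (m + ½) λ.
The sixth-smallest nonzero thickness corresponds to m = 5: t = (m + ½) λ / (2 n) = 5.50 × 680 / (2 × 1.373) = 1362 nm.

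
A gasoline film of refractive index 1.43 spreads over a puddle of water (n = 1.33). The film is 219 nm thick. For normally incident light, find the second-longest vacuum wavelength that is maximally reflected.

418 nm

At the upper boundary (n = 1.0 to n = 1.43) the reflected ray undergoes a half-wave phase shift.
At the lower boundary (n = 1.43 to n = 1.33) the reflected ray undergoes no phase shift.
The two reflections differ by half a wavelength.
For bright reflection here: 2 n t = (m + ½) λ.
λ = 2 n t / (m + ½). The second-longest wavelength is m = 1: λ = 2 × 1.43 × 219 / 1.50 = 418 nm.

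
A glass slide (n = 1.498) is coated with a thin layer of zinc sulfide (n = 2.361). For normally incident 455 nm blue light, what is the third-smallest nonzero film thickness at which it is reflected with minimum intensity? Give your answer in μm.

Top surface (1.0 → 2.361): reflection off a higher-index medium gives a half-wave phase shift.
At the lower boundary (n = 2.361 to n = 1.498) the reflected ray undergoes no phase shift.
Exactly one π shift → a net half-wave offset.
So the condition for destructive reflection is 2 n t = m λ.
The third-smallest nonzero thickness corresponds to m = 3: t = m λ / (2 n) = 3.00 × 455 / (2 × 2.361) = 289 nm.

0.289 μm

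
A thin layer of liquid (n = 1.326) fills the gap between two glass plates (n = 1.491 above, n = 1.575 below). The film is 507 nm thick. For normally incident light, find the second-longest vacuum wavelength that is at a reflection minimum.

Ray reflecting at the top interface goes from n = 1.491 toward n = 1.326: no phase shift.
Ray reflecting at the bottom interface goes from n = 1.326 toward n = 1.575: a half-wave phase shift.
Net: one phase inversion between the two reflected rays.
For weak reflection here: 2 n t = m λ.
λ = 2 n t / m. The second-longest wavelength is m = 2: λ = 2 × 1.326 × 507 / 2.00 = 672 nm.

672 nm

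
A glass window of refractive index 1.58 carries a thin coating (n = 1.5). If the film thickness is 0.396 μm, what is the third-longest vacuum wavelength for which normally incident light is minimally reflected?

475 nm

Ray reflecting at the top interface goes from n = 1.0 toward n = 1.5: a half-wave phase shift.
Bottom surface (1.5 → 1.58): reflection off a higher-index medium gives a half-wave phase shift.
Zero or two π shifts → no net half-wave offset.
So the condition for destructive reflection is 2 n t = (m + ½) λ.
λ = 2 n t / (m + ½). The third-longest wavelength is m = 2: λ = 2 × 1.5 × 396 / 2.50 = 475 nm.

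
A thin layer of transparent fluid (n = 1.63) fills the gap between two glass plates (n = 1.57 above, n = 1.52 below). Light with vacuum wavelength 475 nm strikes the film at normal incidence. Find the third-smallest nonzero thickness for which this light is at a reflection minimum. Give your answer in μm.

Top surface (1.57 → 1.63): reflection off a higher-index medium gives a half-wave phase shift.
Bottom surface (1.63 → 1.52): reflection off a lower-index medium gives no phase shift.
Net: one phase inversion between the two reflected rays.
So the condition for destructive reflection is 2 n t = m λ.
The third-smallest nonzero thickness corresponds to m = 3: t = m λ / (2 n) = 3.00 × 475 / (2 × 1.63) = 437 nm.

0.437 μm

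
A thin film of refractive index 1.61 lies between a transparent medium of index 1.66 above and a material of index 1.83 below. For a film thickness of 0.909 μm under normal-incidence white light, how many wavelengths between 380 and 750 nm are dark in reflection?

4

At the upper boundary (n = 1.66 to n = 1.61) the reflected ray undergoes no phase shift.
At the lower boundary (n = 1.61 to n = 1.83) the reflected ray undergoes a half-wave phase shift.
Exactly one π shift → a net half-wave offset.
With one net inversion, destructive interference in reflection requires 2 n t = m λ.
λ = 2 n t / m = 2927 / m nm.
m=3: 976 nm (IR); m=4: 732 nm (visible); m=5: 585 nm (visible); m=6: 488 nm (visible); m=7: 418 nm (visible); m=8: 366 nm (UV).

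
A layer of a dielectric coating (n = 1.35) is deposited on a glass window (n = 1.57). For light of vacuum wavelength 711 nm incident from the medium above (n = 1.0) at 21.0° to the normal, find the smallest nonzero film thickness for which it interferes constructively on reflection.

Top surface (1.0 → 1.35): reflection off a higher-index medium gives a half-wave phase shift.
At the lower boundary (n = 1.35 to n = 1.57) the reflected ray undergoes a half-wave phase shift.
Zero or two π shifts → no net half-wave offset.
So the condition for constructive reflection is 2 n t cos θ_r = m λ.
Snell's law: 1.0 sin 21.0° = 1.35 sin θ_r → sin θ_r = 0.265, cos θ_r = 0.964.
Minimum nonzero at m = 1: t = λ / (2 n cos θ_r) = 711 / (2 × 1.35 × 0.964) = 273 nm.

273 nm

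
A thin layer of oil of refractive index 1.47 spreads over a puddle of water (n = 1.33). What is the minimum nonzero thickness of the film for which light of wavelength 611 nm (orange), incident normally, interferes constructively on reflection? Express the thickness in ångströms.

Ray reflecting at the top interface goes from n = 1.0 toward n = 1.47: a half-wave phase shift.
At the lower boundary (n = 1.47 to n = 1.33) the reflected ray undergoes no phase shift.
The two reflections differ by half a wavelength.
For maximum reflection here: 2 n t = (m + ½) λ.
Minimum at m = 0: t = λ / (4 n) = 611 / (4 × 1.47) = 104 nm.

1039 Å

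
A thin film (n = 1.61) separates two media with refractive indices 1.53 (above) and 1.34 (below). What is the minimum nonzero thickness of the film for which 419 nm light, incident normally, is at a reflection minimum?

130 nm

Ray reflecting at the top interface goes from n = 1.53 toward n = 1.61: a half-wave phase shift.
Bottom surface (1.61 → 1.34): reflection off a lower-index medium gives no phase shift.
The two reflections differ by half a wavelength.
For weak reflection here: 2 n t = m λ.
Minimum nonzero at m = 1: t = λ / (2 n) = 419 / (2 × 1.61) = 130 nm.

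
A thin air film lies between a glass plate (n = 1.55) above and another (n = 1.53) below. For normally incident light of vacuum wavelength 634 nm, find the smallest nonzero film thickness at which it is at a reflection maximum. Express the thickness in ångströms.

1585 Å

Top surface (1.55 → 1.0): reflection off a lower-index medium gives no phase shift.
At the lower boundary (n = 1.0 to n = 1.53) the reflected ray undergoes a half-wave phase shift.
Net: one phase inversion between the two reflected rays.
With one net inversion, constructive interference in reflection requires 2 n t = (m + ½) λ.
Minimum at m = 0: t = λ / (4 n) = 634 / (4 × 1.0) = 159 nm.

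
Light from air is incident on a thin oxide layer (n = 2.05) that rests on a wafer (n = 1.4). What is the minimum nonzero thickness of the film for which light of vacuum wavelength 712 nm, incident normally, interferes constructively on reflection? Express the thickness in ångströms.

868 Å

At the upper boundary (n = 1.0 to n = 2.05) the reflected ray undergoes a half-wave phase shift.
Bottom surface (2.05 → 1.4): reflection off a lower-index medium gives no phase shift.
Exactly one π shift → a net half-wave offset.
For maximum reflection here: 2 n t = (m + ½) λ.
Minimum at m = 0: t = λ / (4 n) = 712 / (4 × 2.05) = 86.8 nm.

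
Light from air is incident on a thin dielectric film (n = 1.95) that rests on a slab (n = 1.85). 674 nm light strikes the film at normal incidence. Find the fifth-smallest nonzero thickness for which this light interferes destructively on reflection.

Ray reflecting at the top interface goes from n = 1.0 toward n = 1.95: a half-wave phase shift.
Bottom surface (1.95 → 1.85): reflection off a lower-index medium gives no phase shift.
The two reflections differ by half a wavelength.
For minimum reflection here: 2 n t = m λ.
The fifth-smallest nonzero thickness corresponds to m = 5: t = m λ / (2 n) = 5.00 × 674 / (2 × 1.95) = 864 nm.

864 nm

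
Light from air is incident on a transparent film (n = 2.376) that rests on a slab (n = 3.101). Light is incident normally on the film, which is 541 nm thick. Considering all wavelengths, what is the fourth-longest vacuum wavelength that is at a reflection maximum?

643 nm

Ray reflecting at the top interface goes from n = 1.0 toward n = 2.376: a half-wave phase shift.
Bottom surface (2.376 → 3.101): reflection off a higher-index medium gives a half-wave phase shift.
Net: no relative phase inversion (both shifts match).
For strong reflection here: 2 n t = m λ.
λ = 2 n t / m. The fourth-longest wavelength is m = 4: λ = 2 × 2.376 × 541 / 4.00 = 643 nm.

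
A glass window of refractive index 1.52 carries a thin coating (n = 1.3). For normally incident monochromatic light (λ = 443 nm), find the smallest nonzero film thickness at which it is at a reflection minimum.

85.2 nm

Top surface (1.0 → 1.3): reflection off a higher-index medium gives a half-wave phase shift.
At the lower boundary (n = 1.3 to n = 1.52) the reflected ray undergoes a half-wave phase shift.
The two reflections carry the same phase change, so no net offset.
For weak reflection here: 2 n t = (m + ½) λ.
Minimum at m = 0: t = λ / (4 n) = 443 / (4 × 1.3) = 85.2 nm.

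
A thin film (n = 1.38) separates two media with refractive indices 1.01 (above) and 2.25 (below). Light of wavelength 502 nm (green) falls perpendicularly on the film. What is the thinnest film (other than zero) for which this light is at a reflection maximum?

182 nm

Ray reflecting at the top interface goes from n = 1.01 toward n = 1.38: a half-wave phase shift.
Ray reflecting at the bottom interface goes from n = 1.38 toward n = 2.25: a half-wave phase shift.
Net: no relative phase inversion (both shifts match).
With no net inversion, constructive interference in reflection requires 2 n t = m λ.
Minimum nonzero at m = 1: t = λ / (2 n) = 502 / (2 × 1.38) = 182 nm.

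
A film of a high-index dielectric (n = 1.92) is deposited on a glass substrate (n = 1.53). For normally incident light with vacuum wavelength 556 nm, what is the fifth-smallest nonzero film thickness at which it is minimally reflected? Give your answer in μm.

0.724 μm

Top surface (1.0 → 1.92): reflection off a higher-index medium gives a half-wave phase shift.
Ray reflecting at the bottom interface goes from n = 1.92 toward n = 1.53: no phase shift.
Exactly one π shift → a net half-wave offset.
So the condition for destructive reflection is 2 n t = m λ.
The fifth-smallest nonzero thickness corresponds to m = 5: t = m λ / (2 n) = 5.00 × 556 / (2 × 1.92) = 724 nm.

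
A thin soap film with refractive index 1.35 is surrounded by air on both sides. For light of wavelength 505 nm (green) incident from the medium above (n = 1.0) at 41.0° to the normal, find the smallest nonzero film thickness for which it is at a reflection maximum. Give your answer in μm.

At the upper boundary (n = 1.0 to n = 1.35) the reflected ray undergoes a half-wave phase shift.
Bottom surface (1.35 → 1.0): reflection off a lower-index medium gives no phase shift.
Net: one phase inversion between the two reflected rays.
For maximum reflection here: 2 n t cos θ_r = (m + ½) λ.
Snell's law: 1.0 sin 41.0° = 1.35 sin θ_r → sin θ_r = 0.486, cos θ_r = 0.874.
Minimum at m = 0: t = λ / (4 n cos θ_r) = 505 / (4 × 1.35 × 0.874) = 107 nm.

0.107 μm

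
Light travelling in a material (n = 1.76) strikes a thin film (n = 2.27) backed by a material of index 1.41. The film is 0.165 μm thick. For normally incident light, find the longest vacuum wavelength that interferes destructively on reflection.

At the upper boundary (n = 1.76 to n = 2.27) the reflected ray undergoes a half-wave phase shift.
Bottom surface (2.27 → 1.41): reflection off a lower-index medium gives no phase shift.
The two reflections differ by half a wavelength.
For weak reflection here: 2 n t = m λ.
λ = 2 n t / m. The longest wavelength is m = 1: λ = 2 × 2.27 × 165 / 1.00 = 749 nm.

749 nm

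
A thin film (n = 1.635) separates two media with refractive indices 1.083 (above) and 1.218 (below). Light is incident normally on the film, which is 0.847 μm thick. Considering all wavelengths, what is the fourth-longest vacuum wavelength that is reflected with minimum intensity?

692 nm

Top surface (1.083 → 1.635): reflection off a higher-index medium gives a half-wave phase shift.
Bottom surface (1.635 → 1.218): reflection off a lower-index medium gives no phase shift.
Net: one phase inversion between the two reflected rays.
For minimum reflection here: 2 n t = m λ.
λ = 2 n t / m. The fourth-longest wavelength is m = 4: λ = 2 × 1.635 × 847 / 4.00 = 692 nm.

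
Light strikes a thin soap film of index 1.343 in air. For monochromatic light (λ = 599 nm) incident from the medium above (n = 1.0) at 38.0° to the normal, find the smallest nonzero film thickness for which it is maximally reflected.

125 nm

Top surface (1.0 → 1.343): reflection off a higher-index medium gives a half-wave phase shift.
Bottom surface (1.343 → 1.0): reflection off a lower-index medium gives no phase shift.
Net: one phase inversion between the two reflected rays.
So the condition for constructive reflection is 2 n t cos θ_r = (m + ½) λ.
Snell's law: 1.0 sin 38.0° = 1.343 sin θ_r → sin θ_r = 0.458, cos θ_r = 0.889.
Minimum at m = 0: t = λ / (4 n cos θ_r) = 599 / (4 × 1.343 × 0.889) = 125 nm.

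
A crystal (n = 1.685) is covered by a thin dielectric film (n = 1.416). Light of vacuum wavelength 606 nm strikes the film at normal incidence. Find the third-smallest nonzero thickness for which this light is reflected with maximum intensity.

642 nm

At the upper boundary (n = 1.0 to n = 1.416) the reflected ray undergoes a half-wave phase shift.
Ray reflecting at the bottom interface goes from n = 1.416 toward n = 1.685: a half-wave phase shift.
The two reflections carry the same phase change, so no net offset.
So the condition for constructive reflection is 2 n t = m λ.
The third-smallest nonzero thickness corresponds to m = 3: t = m λ / (2 n) = 3.00 × 606 / (2 × 1.416) = 642 nm.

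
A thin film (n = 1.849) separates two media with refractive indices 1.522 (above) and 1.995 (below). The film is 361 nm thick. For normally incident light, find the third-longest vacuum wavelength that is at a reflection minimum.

Top surface (1.522 → 1.849): reflection off a higher-index medium gives a half-wave phase shift.
Bottom surface (1.849 → 1.995): reflection off a higher-index medium gives a half-wave phase shift.
Net: no relative phase inversion (both shifts match).
With no net inversion, destructive interference in reflection requires 2 n t = (m + ½) λ.
λ = 2 n t / (m + ½). The third-longest wavelength is m = 2: λ = 2 × 1.849 × 361 / 2.50 = 534 nm.

534 nm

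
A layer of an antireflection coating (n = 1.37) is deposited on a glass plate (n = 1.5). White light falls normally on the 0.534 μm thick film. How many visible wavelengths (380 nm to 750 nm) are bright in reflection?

Ray reflecting at the top interface goes from n = 1.0 toward n = 1.37: a half-wave phase shift.
Bottom surface (1.37 → 1.5): reflection off a higher-index medium gives a half-wave phase shift.
Zero or two π shifts → no net half-wave offset.
With no net inversion, constructive interference in reflection requires 2 n t = m λ.
λ = 2 n t / m = 1463 / m nm.
m=1: 1463 nm (IR); m=2: 732 nm (visible); m=3: 488 nm (visible); m=4: 366 nm (UV).

2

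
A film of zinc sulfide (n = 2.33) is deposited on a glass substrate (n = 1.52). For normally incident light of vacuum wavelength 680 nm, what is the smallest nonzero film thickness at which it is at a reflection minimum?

146 nm

At the upper boundary (n = 1.0 to n = 2.33) the reflected ray undergoes a half-wave phase shift.
Ray reflecting at the bottom interface goes from n = 2.33 toward n = 1.52: no phase shift.
The two reflections differ by half a wavelength.
For weak reflection here: 2 n t = m λ.
The smallest nonzero thickness corresponds to m = 1: t = m λ / (2 n) = 1.00 × 680 / (2 × 2.33) = 146 nm.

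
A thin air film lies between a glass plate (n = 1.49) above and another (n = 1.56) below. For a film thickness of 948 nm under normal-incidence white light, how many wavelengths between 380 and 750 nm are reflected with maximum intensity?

2

Top surface (1.49 → 1.0): reflection off a lower-index medium gives no phase shift.
At the lower boundary (n = 1.0 to n = 1.56) the reflected ray undergoes a half-wave phase shift.
Exactly one π shift → a net half-wave offset.
For bright reflection here: 2 n t = (m + ½) λ.
λ = 2 n t / (m + ½) = 1896 / (m + ½) nm.
m=2: 758 nm (IR); m=3: 542 nm (visible); m=4: 421 nm (visible); m=5: 345 nm (UV).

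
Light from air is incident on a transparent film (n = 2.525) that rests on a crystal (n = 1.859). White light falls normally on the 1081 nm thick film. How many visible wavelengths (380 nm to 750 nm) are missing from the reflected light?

7

Ray reflecting at the top interface goes from n = 1.0 toward n = 2.525: a half-wave phase shift.
Ray reflecting at the bottom interface goes from n = 2.525 toward n = 1.859: no phase shift.
Exactly one π shift → a net half-wave offset.
So the condition for destructive reflection is 2 n t = m λ.
λ = 2 n t / m = 5459 / m nm.
m=7: 780 nm (IR); m=8: 682 nm (visible); m=9: 607 nm (visible); m=10: 546 nm (visible); m=11: 496 nm (visible); m=12: 455 nm (visible); m=13: 420 nm (visible); m=14: 390 nm (visible); m=15: 364 nm (UV).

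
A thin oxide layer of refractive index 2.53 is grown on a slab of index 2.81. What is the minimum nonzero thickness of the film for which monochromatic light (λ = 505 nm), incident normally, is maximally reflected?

99.8 nm

Ray reflecting at the top interface goes from n = 1.0 toward n = 2.53: a half-wave phase shift.
At the lower boundary (n = 2.53 to n = 2.81) the reflected ray undergoes a half-wave phase shift.
The two reflections carry the same phase change, so no net offset.
For strong reflection here: 2 n t = m λ.
Minimum nonzero at m = 1: t = λ / (2 n) = 505 / (2 × 2.53) = 99.8 nm.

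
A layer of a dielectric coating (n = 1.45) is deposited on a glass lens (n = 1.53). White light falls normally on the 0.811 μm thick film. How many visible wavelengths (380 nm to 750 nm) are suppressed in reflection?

3

At the upper boundary (n = 1.0 to n = 1.45) the reflected ray undergoes a half-wave phase shift.
Bottom surface (1.45 → 1.53): reflection off a higher-index medium gives a half-wave phase shift.
The two reflections carry the same phase change, so no net offset.
For weak reflection here: 2 n t = (m + ½) λ.
λ = 2 n t / (m + ½) = 2352 / (m + ½) nm.
m=2: 941 nm (IR); m=3: 672 nm (visible); m=4: 523 nm (visible); m=5: 428 nm (visible); m=6: 362 nm (UV).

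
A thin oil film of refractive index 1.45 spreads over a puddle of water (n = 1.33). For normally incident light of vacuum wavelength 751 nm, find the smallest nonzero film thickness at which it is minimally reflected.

Ray reflecting at the top interface goes from n = 1.0 toward n = 1.45: a half-wave phase shift.
Ray reflecting at the bottom interface goes from n = 1.45 toward n = 1.33: no phase shift.
Exactly one π shift → a net half-wave offset.
So the condition for destructive reflection is 2 n t = m λ.
Minimum nonzero at m = 1: t = λ / (2 n) = 751 / (2 × 1.45) = 259 nm.

259 nm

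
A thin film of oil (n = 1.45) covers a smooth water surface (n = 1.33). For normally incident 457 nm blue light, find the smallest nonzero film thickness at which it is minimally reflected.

158 nm

Top surface (1.0 → 1.45): reflection off a higher-index medium gives a half-wave phase shift.
At the lower boundary (n = 1.45 to n = 1.33) the reflected ray undergoes no phase shift.
Net: one phase inversion between the two reflected rays.
So the condition for destructive reflection is 2 n t = m λ.
Minimum nonzero at m = 1: t = λ / (2 n) = 457 / (2 × 1.45) = 158 nm.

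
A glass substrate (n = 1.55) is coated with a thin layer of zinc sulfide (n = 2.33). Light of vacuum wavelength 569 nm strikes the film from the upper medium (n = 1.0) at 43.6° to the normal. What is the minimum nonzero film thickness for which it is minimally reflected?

Ray reflecting at the top interface goes from n = 1.0 toward n = 2.33: a half-wave phase shift.
At the lower boundary (n = 2.33 to n = 1.55) the reflected ray undergoes no phase shift.
Net: one phase inversion between the two reflected rays.
For dark reflection here: 2 n t cos θ_r = m λ.
Snell's law: 1.0 sin 43.6° = 2.33 sin θ_r → sin θ_r = 0.296, cos θ_r = 0.955.
Minimum nonzero at m = 1: t = λ / (2 n cos θ_r) = 569 / (2 × 2.33 × 0.955) = 128 nm.

128 nm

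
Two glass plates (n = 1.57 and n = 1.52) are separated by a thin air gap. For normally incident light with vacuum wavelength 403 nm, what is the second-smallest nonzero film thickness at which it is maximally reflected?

302 nm

Ray reflecting at the top interface goes from n = 1.57 toward n = 1.0: no phase shift.
At the lower boundary (n = 1.0 to n = 1.52) the reflected ray undergoes a half-wave phase shift.
The two reflections differ by half a wavelength.
For strong reflection here: 2 n t = (m + ½) λ.
The second-smallest nonzero thickness corresponds to m = 1: t = (m + ½) λ / (2 n) = 1.50 × 403 / (2 × 1.0) = 302 nm.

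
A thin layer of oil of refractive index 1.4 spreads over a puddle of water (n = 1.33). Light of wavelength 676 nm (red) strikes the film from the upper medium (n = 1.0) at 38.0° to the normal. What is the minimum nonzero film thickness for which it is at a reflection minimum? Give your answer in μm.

0.269 μm

At the upper boundary (n = 1.0 to n = 1.4) the reflected ray undergoes a half-wave phase shift.
Bottom surface (1.4 → 1.33): reflection off a lower-index medium gives no phase shift.
The two reflections differ by half a wavelength.
With one net inversion, destructive interference in reflection requires 2 n t cos θ_r = m λ.
Snell's law: 1.0 sin 38.0° = 1.4 sin θ_r → sin θ_r = 0.440, cos θ_r = 0.898.
Minimum nonzero at m = 1: t = λ / (2 n cos θ_r) = 676 / (2 × 1.4 × 0.898) = 269 nm.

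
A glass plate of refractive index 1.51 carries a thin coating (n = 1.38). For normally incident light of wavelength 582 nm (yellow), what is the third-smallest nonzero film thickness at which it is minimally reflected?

527 nm

Top surface (1.0 → 1.38): reflection off a higher-index medium gives a half-wave phase shift.
Ray reflecting at the bottom interface goes from n = 1.38 toward n = 1.51: a half-wave phase shift.
Zero or two π shifts → no net half-wave offset.
With no net inversion, destructive interference in reflection requires 2 n t = (m + ½) λ.
The third-smallest nonzero thickness corresponds to m = 2: t = (m + ½) λ / (2 n) = 2.50 × 582 / (2 × 1.38) = 527 nm.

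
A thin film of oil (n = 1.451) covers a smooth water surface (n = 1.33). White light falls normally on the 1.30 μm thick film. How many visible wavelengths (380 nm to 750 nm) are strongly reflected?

5

Top surface (1.0 → 1.451): reflection off a higher-index medium gives a half-wave phase shift.
Ray reflecting at the bottom interface goes from n = 1.451 toward n = 1.33: no phase shift.
Net: one phase inversion between the two reflected rays.
So the condition for constructive reflection is 2 n t = (m + ½) λ.
λ = 2 n t / (m + ½) = 3773 / (m + ½) nm.
m=4: 838 nm (IR); m=5: 686 nm (visible); m=6: 580 nm (visible); m=7: 503 nm (visible); m=8: 444 nm (visible); m=9: 397 nm (visible); m=10: 359 nm (UV).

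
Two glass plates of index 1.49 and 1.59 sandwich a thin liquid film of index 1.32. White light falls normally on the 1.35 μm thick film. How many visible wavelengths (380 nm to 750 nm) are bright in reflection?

Ray reflecting at the top interface goes from n = 1.49 toward n = 1.32: no phase shift.
Bottom surface (1.32 → 1.59): reflection off a higher-index medium gives a half-wave phase shift.
Exactly one π shift → a net half-wave offset.
With one net inversion, constructive interference in reflection requires 2 n t = (m + ½) λ.
λ = 2 n t / (m + ½) = 3564 / (m + ½) nm.
m=4: 792 nm (IR); m=5: 648 nm (visible); m=6: 548 nm (visible); m=7: 475 nm (visible); m=8: 419 nm (visible); m=9: 375 nm (UV).

4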